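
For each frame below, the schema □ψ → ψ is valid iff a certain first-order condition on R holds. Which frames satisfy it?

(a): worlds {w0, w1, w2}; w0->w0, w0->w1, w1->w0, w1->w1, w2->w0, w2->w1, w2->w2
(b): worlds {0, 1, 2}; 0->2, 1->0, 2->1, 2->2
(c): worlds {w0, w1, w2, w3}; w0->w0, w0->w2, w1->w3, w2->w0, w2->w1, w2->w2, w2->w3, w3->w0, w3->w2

The schema corresponds to reflexivity: ∀x Rxx.
(a): holds.
(b): fails — world 0 does not see itself.
(c): fails — world w1 does not see itself.
Valid on: (a).

(a)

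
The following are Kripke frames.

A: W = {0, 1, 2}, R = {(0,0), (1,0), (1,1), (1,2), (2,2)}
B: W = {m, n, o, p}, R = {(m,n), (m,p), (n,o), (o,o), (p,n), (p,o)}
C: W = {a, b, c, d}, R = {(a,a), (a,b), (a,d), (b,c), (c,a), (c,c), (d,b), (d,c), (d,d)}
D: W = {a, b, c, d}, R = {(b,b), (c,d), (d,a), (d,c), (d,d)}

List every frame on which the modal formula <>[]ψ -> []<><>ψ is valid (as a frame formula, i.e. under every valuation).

The schema corresponds to a generalized confluence (Geach) condition: forall x forall y forall z ((xRy & xRz) -> exists w (yRw & z R^2 w)).
A: fails — 1R0, 1R2 but no w with 0Rw and 2R²w.
B: condition met.
C: condition met.
D: fails — dRa, dRa but no w with aRw and aR²w.
Valid on: B, C.

B, C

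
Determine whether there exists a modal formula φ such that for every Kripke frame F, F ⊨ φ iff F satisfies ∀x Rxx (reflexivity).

Definable; □r → r defines it

This is a Sahlqvist condition; the T axiom □r → r defines it.
Suppose □r→r is valid. At any x set V(r)={w : Rxw}. Then □r holds at x, so r holds at x, i.e. Rxx.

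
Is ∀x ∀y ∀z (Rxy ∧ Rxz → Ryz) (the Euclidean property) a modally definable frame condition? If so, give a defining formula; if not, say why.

Yes, by ◇q → □◇q

This is a Sahlqvist condition; the 5 axiom ◇q → □◇q defines it.
Suppose ◇q→□◇q is valid. Take Rxy, Rxz and set V(q)={y}. Then ◇q at x, so □◇q at x, so ◇q at z, so some w with Rzw has q; w=y, i.e. Rzy. By symmetry of the argument, Ryz.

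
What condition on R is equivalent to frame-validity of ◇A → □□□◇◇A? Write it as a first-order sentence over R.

∀x ∀y ∀z ((xRy ∧ xR³z) → ∃w (y = w ∧ zR²w))

This is a Sahlqvist (Geach-type) schema ◇^1□^0A → □^3◇^2A.
Minimal-valuation argument: fix x; take any y with xR^1y and any z with xR^3z. Set V(A) to the set of worlds R-reachable from y in exactly 0 steps. Then □^0A holds at y, so the antecedent holds at x; validity forces ◇^2A at z, giving a w with zR^2w and yR^0w.
First-order correspondent: ∀x ∀y ∀z ((xRy ∧ xR³z) → ∃w (y = w ∧ zR²w)).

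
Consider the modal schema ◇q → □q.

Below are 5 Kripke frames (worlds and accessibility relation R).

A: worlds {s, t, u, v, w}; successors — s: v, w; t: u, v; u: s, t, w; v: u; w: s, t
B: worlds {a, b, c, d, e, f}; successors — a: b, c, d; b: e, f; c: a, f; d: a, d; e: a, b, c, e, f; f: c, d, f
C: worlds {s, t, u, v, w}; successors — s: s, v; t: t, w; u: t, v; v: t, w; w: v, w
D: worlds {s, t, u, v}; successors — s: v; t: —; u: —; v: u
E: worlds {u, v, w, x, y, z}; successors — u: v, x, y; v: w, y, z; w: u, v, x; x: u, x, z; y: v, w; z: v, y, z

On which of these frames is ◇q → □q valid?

D

This is the axiom for partial functionality; its first-order frame correspondent is ∀x ∀y ∀z (Rxy ∧ Rxz → y = z).
A: fails — s sees both v and w.
B: fails — a sees both b and c.
C: fails — s sees both s and v.
D: satisfies the condition.
E: fails — u sees both v and x.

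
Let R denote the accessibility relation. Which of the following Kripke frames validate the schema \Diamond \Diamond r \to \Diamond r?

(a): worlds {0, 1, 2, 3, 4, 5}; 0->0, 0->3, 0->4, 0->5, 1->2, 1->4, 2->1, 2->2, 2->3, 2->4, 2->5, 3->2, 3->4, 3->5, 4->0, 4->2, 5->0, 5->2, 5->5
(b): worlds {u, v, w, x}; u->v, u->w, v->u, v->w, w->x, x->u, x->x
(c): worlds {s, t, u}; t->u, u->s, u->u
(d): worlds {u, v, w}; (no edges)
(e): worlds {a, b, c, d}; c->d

Frame correspondent (Sahlqvist): \forall x \forall y \forall z (Rxy \wedge Ryz \to Rxz) — i.e. transitivity.
(a): fails — R34 and R40 but not R30.
(b): fails — Ruv and Rvu but not Ruu.
(c): fails — Rtu and Rus but not Rts.
(d): satisfies the condition.
(e): satisfies the condition.
Valid on: (d), (e).

(d), (e)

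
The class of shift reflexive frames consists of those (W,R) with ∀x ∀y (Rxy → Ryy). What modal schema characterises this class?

□(□r → r)

This is shift-reflexivity; the standard corresponding axiom is T□: □(□r → r).
Suppose □(□r→r) is valid. Take Rxy and set V(r)={w : Ryw}. Then at y, □r holds; since □(□r→r) at x, □r→r at y, so r at y, i.e. Ryy.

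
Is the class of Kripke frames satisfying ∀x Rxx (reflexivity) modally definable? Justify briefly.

Definable; □r → r defines it

This is a Sahlqvist condition; the T axiom □r → r defines it.
Suppose □r→r is valid. At any x set V(r)={w : Rxw}. Then □r holds at x, so r holds at x, i.e. Rxx.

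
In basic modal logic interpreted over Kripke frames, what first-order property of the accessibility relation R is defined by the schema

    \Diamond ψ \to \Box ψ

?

partial functionality

Suppose ◇ψ→□ψ is valid. Take Rxy, Rxz and set V(ψ)={y}. Then ◇ψ at x, so □ψ at x, so ψ at z, i.e. z=y.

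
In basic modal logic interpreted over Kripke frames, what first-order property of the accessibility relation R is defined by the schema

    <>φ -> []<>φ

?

the Euclidean property: forall x forall y forall z (Rxy & Rxz -> Ryz)

This schema is the 5 axiom.
Its frame correspondent is the Euclidean property — forall x forall y forall z (Rxy & Rxz -> Ryz).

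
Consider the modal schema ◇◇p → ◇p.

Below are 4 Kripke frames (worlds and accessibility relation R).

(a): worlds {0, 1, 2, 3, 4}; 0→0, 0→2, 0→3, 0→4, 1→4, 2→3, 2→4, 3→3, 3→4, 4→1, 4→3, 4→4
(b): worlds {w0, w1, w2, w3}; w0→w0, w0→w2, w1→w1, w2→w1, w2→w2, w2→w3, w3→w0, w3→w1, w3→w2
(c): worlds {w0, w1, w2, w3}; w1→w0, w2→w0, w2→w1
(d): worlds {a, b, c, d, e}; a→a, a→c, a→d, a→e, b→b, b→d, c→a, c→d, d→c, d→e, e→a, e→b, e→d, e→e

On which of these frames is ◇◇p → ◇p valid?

This is the axiom for transitivity; its first-order frame correspondent is ∀x ∀y ∀z (Rxy ∧ Ryz → Rxz).
(a): fails — R34 and R41 but not R31.
(b): fails — Rw3w2 and Rw2w3 but not Rw3w3.
(c): condition met.
(d): fails — Rde and Reb but not Rdb.

(c)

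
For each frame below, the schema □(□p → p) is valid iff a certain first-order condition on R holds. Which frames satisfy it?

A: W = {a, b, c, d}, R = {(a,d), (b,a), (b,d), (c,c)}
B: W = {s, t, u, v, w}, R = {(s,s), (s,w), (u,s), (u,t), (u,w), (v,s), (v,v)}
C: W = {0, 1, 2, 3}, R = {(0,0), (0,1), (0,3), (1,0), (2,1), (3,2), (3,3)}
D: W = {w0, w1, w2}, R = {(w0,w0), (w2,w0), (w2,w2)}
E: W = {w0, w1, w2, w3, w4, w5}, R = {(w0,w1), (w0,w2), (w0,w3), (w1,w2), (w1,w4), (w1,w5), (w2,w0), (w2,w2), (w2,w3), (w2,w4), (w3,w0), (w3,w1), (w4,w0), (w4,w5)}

D

Frame correspondent (Sahlqvist): ∀x ∀y (Rxy → Ryy) — i.e. shift-reflexivity.
A: fails — Rad but not Rdd.
B: fails — Ruw but not Rww.
C: fails — R32 but not R22.
D: condition met.
E: fails — Rw1w5 but not Rw5w5.
Valid on: D.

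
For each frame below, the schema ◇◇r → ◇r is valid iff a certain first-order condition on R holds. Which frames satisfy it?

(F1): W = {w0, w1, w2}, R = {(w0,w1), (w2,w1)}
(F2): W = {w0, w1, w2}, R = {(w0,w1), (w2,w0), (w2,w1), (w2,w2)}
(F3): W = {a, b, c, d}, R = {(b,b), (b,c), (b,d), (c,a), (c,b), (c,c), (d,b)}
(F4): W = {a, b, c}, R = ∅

(F1), (F2), (F4)

This is the axiom for transitivity; its first-order frame correspondent is ∀x ∀y ∀z (Rxy ∧ Ryz → Rxz).
(F1): ✓.
(F2): ✓.
(F3): fails — Rbc and Rca but not Rba.
(F4): ✓.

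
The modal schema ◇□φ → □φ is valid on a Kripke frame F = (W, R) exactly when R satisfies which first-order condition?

Replacing φ by ¬φ and contraposing gives the equivalent schema ◇φ → □◇φ.
Suppose ◇φ→□◇φ is valid. Take Rxy, Rxz and set V(φ)={y}. Then ◇φ at x, so □◇φ at x, so ◇φ at z, so some w with Rzw has φ; w=y, i.e. Rzy. By symmetry of the argument, Ryz.

The Euclidean property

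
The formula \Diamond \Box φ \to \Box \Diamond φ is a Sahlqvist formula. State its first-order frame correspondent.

Suppose ◇□φ→□◇φ is valid. Take Rxy, Rxz and set V(φ)={w : Ryw}. Then □φ at y so ◇□φ at x, so □◇φ at x, so ◇φ at z, giving w with Rzw and Ryw.
Conversely, any frame satisfying \forall x \forall y \forall z (Rxy \wedge Rxz \to \exists w (Ryw \wedge Rzw)) validates the schema.
Frame condition: \forall x \forall y \forall z (Rxy \wedge Rxz \to \exists w (Ryw \wedge Rzw)).

Convergence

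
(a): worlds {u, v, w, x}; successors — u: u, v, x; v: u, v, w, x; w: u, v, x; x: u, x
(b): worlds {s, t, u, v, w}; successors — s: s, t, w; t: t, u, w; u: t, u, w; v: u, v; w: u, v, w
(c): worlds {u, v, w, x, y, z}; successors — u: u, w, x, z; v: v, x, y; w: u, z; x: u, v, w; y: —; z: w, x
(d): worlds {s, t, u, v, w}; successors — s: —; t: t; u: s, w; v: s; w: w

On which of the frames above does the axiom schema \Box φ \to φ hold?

(b)

Frame correspondent (Sahlqvist): \forall x Rxx — i.e. reflexivity.
(a): fails — world w does not see itself.
(b): holds.
(c): fails — world w does not see itself.
(d): fails — world s does not see itself.
Valid on: (b).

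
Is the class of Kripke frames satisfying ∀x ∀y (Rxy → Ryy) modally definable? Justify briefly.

Definable; □(□p → p) defines it

The condition is shift-reflexivity. A defining modal formula is □(□p → p).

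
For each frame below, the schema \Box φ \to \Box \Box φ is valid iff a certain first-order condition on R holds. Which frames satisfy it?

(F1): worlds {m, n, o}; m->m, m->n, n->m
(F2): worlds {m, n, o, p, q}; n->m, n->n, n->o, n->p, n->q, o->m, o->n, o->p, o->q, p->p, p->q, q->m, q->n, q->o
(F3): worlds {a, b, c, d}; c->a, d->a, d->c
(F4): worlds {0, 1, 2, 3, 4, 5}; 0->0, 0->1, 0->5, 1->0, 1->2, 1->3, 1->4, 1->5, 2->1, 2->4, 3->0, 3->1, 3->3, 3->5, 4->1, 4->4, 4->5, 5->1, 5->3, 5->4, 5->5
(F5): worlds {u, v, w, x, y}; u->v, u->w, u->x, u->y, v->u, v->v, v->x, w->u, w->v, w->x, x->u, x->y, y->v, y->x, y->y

(F3)

The schema corresponds to transitivity: \forall x \forall y \forall z (Rxy \wedge Ryz \to Rxz).
(F1): fails — Rnm and Rmn but not Rnn.
(F2): fails — Ron and Rno but not Roo.
(F3): condition met.
(F4): fails — R53 and R30 but not R50.
(F5): fails — Ruv and Rvu but not Ruu.
Valid on: (F3).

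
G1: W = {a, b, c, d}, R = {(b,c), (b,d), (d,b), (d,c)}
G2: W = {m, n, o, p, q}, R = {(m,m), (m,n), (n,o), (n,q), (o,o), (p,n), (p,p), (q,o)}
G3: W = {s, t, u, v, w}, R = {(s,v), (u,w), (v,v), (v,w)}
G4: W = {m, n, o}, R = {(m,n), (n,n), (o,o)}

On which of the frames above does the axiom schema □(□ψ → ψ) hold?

Frame correspondent (Sahlqvist): ∀x ∀y (Rxy → Ryy) — i.e. shift-reflexivity.
G1: fails — Rdb but not Rbb.
G2: fails — Rpn but not Rnn.
G3: fails — Ruw but not Rww.
G4: satisfies the condition.
Valid on: G4.

G4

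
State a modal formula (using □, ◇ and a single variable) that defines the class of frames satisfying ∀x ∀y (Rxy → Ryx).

A defining formula is r → □◇r (the B axiom).

r → □◇r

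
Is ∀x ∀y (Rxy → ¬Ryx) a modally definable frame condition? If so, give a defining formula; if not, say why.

Not modally definable

Any modally definable frame class is closed under surjective bounded morphisms.
The 3-cycle (worlds 0,1,2 with 0→1→2→0) is asymmetric. Mapping every world to a single reflexive point • is a surjective bounded morphism, and the reflexive point is not asymmetric (R•• but asymmetry requires ¬R••).
So the class is not modally definable.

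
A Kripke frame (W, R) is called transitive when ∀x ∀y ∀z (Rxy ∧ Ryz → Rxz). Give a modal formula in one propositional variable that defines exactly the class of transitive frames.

□r → □□r

A defining formula is □r → □□r (the 4 axiom).
Suppose □r→□□r is valid. Take Rxy, Ryz and set V(r)={w : Rxw}. Then □r at x, so □□r at x, so □r at y, so r at z, i.e. Rxz.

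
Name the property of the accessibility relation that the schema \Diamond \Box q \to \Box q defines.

The Euclidean property

This is a form of the 5 axiom.
It corresponds to the Euclidean property: \forall x \forall y \forall z (Rxy \wedge Rxz \to Ryz).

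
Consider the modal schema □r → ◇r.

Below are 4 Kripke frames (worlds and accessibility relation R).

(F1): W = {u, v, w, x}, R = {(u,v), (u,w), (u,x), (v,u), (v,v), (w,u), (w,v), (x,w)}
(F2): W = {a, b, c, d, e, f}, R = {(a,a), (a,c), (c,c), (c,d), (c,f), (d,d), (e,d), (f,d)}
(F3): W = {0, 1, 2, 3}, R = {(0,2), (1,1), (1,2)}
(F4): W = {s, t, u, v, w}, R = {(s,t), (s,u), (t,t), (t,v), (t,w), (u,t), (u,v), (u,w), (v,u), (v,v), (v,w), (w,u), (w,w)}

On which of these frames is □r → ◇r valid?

(F1), (F4)

Frame correspondent (Sahlqvist): ∀x ∃y Rxy — i.e. seriality.
(F1): holds.
(F2): fails — world b has no successor.
(F3): fails — world 2 has no successor.
(F4): holds.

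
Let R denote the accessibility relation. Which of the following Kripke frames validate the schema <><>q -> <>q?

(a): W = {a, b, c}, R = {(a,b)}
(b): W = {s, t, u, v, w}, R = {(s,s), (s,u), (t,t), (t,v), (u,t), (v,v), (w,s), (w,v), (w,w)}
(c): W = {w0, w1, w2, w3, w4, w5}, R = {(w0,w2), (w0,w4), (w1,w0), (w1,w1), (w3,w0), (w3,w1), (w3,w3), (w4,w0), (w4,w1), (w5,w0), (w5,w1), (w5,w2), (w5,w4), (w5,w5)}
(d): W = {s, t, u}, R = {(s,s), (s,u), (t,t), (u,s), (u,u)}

The schema corresponds to transitivity: forall x forall y forall z (Rxy & Ryz -> Rxz).
(a): condition met.
(b): fails — Rut and Rtv but not Ruv.
(c): fails — Rw1w0 and Rw0w4 but not Rw1w4.
(d): condition met.

(a), (d)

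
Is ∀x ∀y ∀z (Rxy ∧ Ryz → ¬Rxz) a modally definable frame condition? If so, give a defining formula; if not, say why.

If a class were modally definable it would be closed under surjective bounded morphisms (Goldblatt–Thomason).
The 5-cycle (worlds 0,1,2,3,4 with 0→1→2→3→4→0) is intransitive. Mapping every world to a single reflexive point • is a surjective bounded morphism; the reflexive point is not intransitive (R••∧R•• but R••).
So the class is not modally definable.

No — not modally definable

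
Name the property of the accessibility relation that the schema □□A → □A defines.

Suppose □□A→□A is valid. Take Rxy and set V(A)={w : xR²w}. Then □□A at x, so □A at x, so A at y, i.e. ∃z(Rxz∧Rzy).
The converse is a direct semantic check.
Frame condition: ∀x ∀y (Rxy → ∃z (Rxz ∧ Rzy)).

density: ∀x ∀y (Rxy → ∃z (Rxz ∧ Rzy))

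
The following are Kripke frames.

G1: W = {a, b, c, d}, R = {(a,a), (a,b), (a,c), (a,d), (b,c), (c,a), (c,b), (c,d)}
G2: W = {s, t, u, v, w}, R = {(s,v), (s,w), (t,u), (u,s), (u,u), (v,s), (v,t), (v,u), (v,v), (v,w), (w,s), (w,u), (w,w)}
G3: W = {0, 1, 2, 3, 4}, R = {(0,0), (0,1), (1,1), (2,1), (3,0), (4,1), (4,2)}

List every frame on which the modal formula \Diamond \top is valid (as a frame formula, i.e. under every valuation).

This is the axiom for seriality; its first-order frame correspondent is \forall x \exists y Rxy.
G1: fails — world d has no successor.
G2: satisfies the condition.
G3: satisfies the condition.

G2, G3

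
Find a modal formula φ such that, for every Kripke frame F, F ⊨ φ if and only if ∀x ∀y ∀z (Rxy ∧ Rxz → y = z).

◇r → □r

This is partial functionality; the standard corresponding axiom is CD: ◇r → □r.
Suppose ◇r→□r is valid. Take Rxy, Rxz and set V(r)={y}. Then ◇r at x, so □r at x, so r at z, i.e. z=y.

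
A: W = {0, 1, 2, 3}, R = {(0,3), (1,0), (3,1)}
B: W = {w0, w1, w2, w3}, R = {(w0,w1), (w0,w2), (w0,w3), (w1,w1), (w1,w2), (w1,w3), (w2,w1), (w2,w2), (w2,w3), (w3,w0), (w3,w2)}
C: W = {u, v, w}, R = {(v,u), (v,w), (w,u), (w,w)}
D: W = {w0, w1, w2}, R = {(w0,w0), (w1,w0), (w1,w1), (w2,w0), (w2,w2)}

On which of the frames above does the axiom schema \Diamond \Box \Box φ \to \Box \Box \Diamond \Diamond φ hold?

B, D

The schema corresponds to a generalized confluence (Geach) condition: \forall x \forall y \forall z ((xRy \wedge x R^2 z) \to \exists w (y R^2 w \wedge z R^2 w)).
A: fails — 0R3, 0R²1 but no w with 3R²w and 1R²w.
B: satisfies the condition.
C: fails — vRu, vR²u but no t with uR²t and uR²t.
D: satisfies the condition.
Valid on: B, D.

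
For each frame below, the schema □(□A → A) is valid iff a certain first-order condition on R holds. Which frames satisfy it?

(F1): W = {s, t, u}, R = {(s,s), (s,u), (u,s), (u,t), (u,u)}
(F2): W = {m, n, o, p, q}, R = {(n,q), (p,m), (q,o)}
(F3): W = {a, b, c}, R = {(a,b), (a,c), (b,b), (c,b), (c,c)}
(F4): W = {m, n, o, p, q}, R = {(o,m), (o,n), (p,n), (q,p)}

(F3)

This is the axiom for shift-reflexivity; its first-order frame correspondent is ∀x ∀y (Rxy → Ryy).
(F1): fails — Rut but not Rtt.
(F2): fails — Rpm but not Rmm.
(F3): holds.
(F4): fails — Rom but not Rmm.
Valid on: (F3).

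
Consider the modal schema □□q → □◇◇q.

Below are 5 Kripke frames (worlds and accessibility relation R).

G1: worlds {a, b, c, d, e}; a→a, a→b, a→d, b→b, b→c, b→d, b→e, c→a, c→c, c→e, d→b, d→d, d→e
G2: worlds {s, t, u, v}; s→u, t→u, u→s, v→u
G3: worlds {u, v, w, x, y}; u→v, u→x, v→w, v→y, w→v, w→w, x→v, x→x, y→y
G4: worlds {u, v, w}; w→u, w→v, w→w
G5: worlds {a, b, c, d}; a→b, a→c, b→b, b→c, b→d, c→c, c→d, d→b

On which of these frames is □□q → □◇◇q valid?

The schema corresponds to a generalized confluence (Geach) condition: ∀x ∀z (xRz → ∃w (xR²w ∧ zR²w)).
G1: fails — bRe but no w with bR²w and eR²w.
G2: fails — sRu but no w with sR²w and uR²w.
G3: holds.
G4: fails — wRu but no t with wR²t and uR²t.
G5: holds.
Valid on: G3, G5.

G3, G5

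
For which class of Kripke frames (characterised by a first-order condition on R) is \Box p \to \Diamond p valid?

Seriality

This is the D axiom.
Its frame correspondent is seriality — \forall x \exists y Rxy.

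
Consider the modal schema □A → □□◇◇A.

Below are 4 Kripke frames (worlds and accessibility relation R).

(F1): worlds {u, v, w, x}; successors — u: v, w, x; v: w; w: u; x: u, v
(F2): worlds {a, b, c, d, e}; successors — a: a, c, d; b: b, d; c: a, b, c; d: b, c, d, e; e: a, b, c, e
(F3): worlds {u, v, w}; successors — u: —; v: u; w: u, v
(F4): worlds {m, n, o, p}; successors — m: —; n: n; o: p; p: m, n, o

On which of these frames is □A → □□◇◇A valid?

(F2)

Frame correspondent (Sahlqvist): ∀x ∀z (xR²z → ∃w (xRw ∧ zR²w)) — i.e. a generalized confluence (Geach) condition.
(F1): fails — uR²v but no t with uRt and vR²t.
(F2): condition met.
(F3): fails — wR²u but no t with wRt and uR²t.
(F4): fails — oR²m but no w with oRw and mR²w.
Valid on: (F2).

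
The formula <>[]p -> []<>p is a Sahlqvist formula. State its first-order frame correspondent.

convergence

Suppose ◇□p→□◇p is valid. Take Rxy, Rxz and set V(p)={w : Ryw}. Then □p at y so ◇□p at x, so □◇p at x, so ◇p at z, giving w with Rzw and Ryw.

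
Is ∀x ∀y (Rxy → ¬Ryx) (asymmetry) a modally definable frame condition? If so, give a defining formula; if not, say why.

Not definable by any modal formula

Modal frame validity is preserved under surjective bounded morphisms.
The 3-cycle (worlds a,b,c with a→b→c→a) is asymmetric. Mapping every world to a single reflexive point • is a surjective bounded morphism, and the reflexive point is not asymmetric (R•• but asymmetry requires ¬R••).
So no modal formula (or set of formulas) defines exactly the asymmetric frames.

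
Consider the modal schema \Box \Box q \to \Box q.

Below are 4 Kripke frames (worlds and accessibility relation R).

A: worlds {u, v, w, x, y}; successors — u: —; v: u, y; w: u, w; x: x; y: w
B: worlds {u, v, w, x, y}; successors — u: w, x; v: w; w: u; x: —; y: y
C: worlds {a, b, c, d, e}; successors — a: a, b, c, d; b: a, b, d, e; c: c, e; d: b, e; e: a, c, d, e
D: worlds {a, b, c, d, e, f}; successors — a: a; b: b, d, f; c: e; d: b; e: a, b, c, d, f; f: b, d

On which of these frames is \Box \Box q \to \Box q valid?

C

The schema corresponds to density: \forall x \forall y (Rxy \to \exists z (Rxz \wedge Rzy)).
A: fails — Rvu but no z with Rvz and Rzu.
B: fails — Rwu but no z with Rwz and Rzu.
C: holds.
D: fails — Rec but no z with Rez and Rzc.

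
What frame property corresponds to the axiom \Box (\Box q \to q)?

shift-reflexivity: \forall x \forall y (Rxy \to Ryy)

Suppose □(□q→q) is valid. Take Rxy and set V(q)={w : Ryw}. Then at y, □q holds; since □(□q→q) at x, □q→q at y, so q at y, i.e. Ryy.
Conversely, any frame satisfying \forall x \forall y (Rxy \to Ryy) validates the schema.
Frame condition: \forall x \forall y (Rxy \to Ryy).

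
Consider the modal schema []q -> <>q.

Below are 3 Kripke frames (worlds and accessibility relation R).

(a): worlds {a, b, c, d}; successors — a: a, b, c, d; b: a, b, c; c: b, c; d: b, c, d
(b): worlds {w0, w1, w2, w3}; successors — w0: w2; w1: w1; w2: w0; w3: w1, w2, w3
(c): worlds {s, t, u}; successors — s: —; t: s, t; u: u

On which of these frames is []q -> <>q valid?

The schema corresponds to seriality: forall x exists y Rxy.
(a): holds.
(b): holds.
(c): fails — world s has no successor.

(a), (b)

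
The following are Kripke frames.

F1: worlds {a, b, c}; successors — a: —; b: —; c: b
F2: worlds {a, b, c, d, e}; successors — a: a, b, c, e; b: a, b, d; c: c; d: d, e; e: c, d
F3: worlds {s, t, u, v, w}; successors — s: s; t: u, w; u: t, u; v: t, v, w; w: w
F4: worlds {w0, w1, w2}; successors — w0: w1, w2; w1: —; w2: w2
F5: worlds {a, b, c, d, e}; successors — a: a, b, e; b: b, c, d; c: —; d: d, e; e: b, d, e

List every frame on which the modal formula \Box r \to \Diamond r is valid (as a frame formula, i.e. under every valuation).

Frame correspondent (Sahlqvist): \forall x \exists y Rxy — i.e. seriality.
F1: fails — world a has no successor.
F2: satisfies the condition.
F3: satisfies the condition.
F4: fails — world w1 has no successor.
F5: fails — world c has no successor.

F2, F3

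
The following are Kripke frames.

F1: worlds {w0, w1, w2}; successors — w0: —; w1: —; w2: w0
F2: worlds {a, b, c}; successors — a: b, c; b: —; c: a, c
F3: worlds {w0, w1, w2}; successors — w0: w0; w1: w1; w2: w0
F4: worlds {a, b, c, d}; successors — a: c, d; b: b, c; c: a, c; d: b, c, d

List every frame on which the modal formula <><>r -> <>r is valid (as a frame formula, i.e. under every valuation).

Frame correspondent (Sahlqvist): forall x forall y forall z (Rxy & Ryz -> Rxz) — i.e. transitivity.
F1: condition met.
F2: fails — Rac and Rca but not Raa.
F3: condition met.
F4: fails — Rbc and Rca but not Rba.
Valid on: F1, F3.

F1, F3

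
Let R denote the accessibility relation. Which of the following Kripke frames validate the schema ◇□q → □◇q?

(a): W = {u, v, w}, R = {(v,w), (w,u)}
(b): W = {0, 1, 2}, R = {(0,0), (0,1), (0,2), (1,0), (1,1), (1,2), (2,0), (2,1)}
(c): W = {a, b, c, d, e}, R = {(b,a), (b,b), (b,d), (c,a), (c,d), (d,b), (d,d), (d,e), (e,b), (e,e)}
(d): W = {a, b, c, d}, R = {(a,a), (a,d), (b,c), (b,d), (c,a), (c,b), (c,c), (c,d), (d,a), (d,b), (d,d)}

Frame correspondent (Sahlqvist): ∀x ∀y ∀z (Rxy ∧ Rxz → ∃w (Ryw ∧ Rzw)) — i.e. convergence.
(a): fails — Rwu and Rwu but u and u have no common successor.
(b): condition met.
(c): fails — Rbb and Rba but b and a have no common successor.
(d): condition met.

(b), (d)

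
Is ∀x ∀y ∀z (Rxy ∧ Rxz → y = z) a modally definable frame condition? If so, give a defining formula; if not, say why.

Yes: it is partial functionality, defined by the CD schema ◇q → □q.
Suppose ◇q→□q is valid. Take Rxy, Rxz and set V(q)={y}. Then ◇q at x, so □q at x, so q at z, i.e. z=y.

Yes — defined by ◇q → □q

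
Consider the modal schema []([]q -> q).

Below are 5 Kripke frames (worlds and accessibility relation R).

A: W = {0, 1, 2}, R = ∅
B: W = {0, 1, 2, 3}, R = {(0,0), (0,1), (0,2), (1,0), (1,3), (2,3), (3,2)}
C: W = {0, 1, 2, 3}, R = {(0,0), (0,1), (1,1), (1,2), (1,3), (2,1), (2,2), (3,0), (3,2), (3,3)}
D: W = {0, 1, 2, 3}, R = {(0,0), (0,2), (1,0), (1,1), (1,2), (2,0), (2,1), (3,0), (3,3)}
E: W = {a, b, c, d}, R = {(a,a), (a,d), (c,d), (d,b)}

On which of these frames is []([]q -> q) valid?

Frame correspondent (Sahlqvist): forall x forall y (Rxy -> Ryy) — i.e. shift-reflexivity.
A: satisfies the condition.
B: fails — R32 but not R22.
C: satisfies the condition.
D: fails — R02 but not R22.
E: fails — Rdb but not Rbb.

A, C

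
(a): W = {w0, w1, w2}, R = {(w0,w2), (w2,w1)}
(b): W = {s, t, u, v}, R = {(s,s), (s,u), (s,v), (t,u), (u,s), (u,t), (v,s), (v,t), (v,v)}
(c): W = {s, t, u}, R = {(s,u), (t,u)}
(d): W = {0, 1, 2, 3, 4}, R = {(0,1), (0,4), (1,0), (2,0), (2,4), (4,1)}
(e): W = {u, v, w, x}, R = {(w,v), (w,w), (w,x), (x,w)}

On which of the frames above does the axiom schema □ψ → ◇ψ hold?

(b)

Frame correspondent (Sahlqvist): ∀x ∃y Rxy — i.e. seriality.
(a): fails — world w1 has no successor.
(b): holds.
(c): fails — world u has no successor.
(d): fails — world 3 has no successor.
(e): fails — world u has no successor.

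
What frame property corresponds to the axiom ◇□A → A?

Replacing A by ¬A and contraposing gives the equivalent schema A → □◇A.
Suppose A→□◇A is valid. Take Rxy and set V(A)={x}. Then A at x, so □◇A at x, so ◇A at y, so some z with Ryz has A; z=x, i.e. Ryx.

symmetry: ∀x ∀y (Rxy → Ryx)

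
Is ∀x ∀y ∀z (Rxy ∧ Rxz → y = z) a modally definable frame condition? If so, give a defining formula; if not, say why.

Yes, by ◇q → □q

Yes: it is partial functionality, defined by the CD schema ◇q → □q.
Suppose ◇q→□q is valid. Take Rxy, Rxz and set V(q)={y}. Then ◇q at x, so □q at x, so q at z, i.e. z=y.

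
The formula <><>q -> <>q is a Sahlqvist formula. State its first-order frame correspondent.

transitivity

This is frame-equivalent to □q → □□q (substitute ¬q for q and contrapose).
Suppose □q→□□q is valid. Take Rxy, Ryz and set V(q)={w : Rxw}. Then □q at x, so □□q at x, so □q at y, so q at z, i.e. Rxz.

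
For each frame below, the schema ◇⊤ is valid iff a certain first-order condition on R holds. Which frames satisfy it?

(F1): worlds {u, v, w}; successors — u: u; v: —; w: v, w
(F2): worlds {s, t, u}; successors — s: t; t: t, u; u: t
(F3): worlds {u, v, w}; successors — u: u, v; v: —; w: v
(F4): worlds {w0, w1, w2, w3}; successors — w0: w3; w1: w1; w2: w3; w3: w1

The schema corresponds to seriality: ∀x ∃y Rxy.
(F1): fails — world v has no successor.
(F2): ✓.
(F3): fails — world v has no successor.
(F4): ✓.
Valid on: (F2), (F4).

(F2), (F4)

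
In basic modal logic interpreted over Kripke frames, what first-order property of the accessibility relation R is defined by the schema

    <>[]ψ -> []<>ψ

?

convergence

This is the .2 axiom.
It corresponds to convergence: forall x forall y forall z (Rxy & Rxz -> exists w (Ryw & Rzw)).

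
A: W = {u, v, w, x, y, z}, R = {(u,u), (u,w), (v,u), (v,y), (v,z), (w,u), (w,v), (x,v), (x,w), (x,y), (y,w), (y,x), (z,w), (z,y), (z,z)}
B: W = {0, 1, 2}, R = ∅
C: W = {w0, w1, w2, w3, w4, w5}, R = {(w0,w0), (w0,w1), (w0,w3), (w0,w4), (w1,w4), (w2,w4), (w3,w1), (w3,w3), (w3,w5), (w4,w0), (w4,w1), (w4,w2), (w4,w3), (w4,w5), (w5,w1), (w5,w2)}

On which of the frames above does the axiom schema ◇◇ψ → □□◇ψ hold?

B

This is the axiom for a generalized confluence (Geach) condition; its first-order frame correspondent is ∀x ∀y ∀z ((xR²y ∧ xR²z) → ∃w (y = w ∧ zRw)).
A: fails — uR²v, uR²u but no t with v=t and uRt.
B: ✓.
C: fails — w0R²w0, w0R²w1 but no w with w0=w and w1Rw.
Valid on: B.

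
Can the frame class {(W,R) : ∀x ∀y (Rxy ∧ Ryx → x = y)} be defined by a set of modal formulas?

Modal frame validity is preserved under surjective bounded morphisms.
The 6-cycle (worlds w0,w1,w2,w3,w4,w5 with w0→w1→w2→w3→w4→w5→w0) is antisymmetric. Sending even-indexed worlds to s and odd-indexed worlds to t is a surjective bounded morphism onto the two-world frame with s↔t, which is not antisymmetric.
Hence antisymmetry is not modally definable.

Not modally definable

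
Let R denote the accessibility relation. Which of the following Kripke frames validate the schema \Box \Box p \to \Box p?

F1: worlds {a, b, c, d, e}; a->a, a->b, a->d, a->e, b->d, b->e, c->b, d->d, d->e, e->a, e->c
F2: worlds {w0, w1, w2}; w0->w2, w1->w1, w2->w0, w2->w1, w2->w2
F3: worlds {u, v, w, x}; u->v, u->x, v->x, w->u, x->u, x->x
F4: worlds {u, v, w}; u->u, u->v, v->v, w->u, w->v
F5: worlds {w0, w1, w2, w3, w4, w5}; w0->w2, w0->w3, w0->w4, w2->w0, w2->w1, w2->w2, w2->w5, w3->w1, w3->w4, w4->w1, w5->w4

F2, F4

This is the axiom for density; its first-order frame correspondent is \forall x \forall y (Rxy \to \exists z (Rxz \wedge Rzy)).
F1: fails — Rec but no z with Rez and Rzc.
F2: satisfies the condition.
F3: fails — Ruv but no z with Ruz and Rzv.
F4: satisfies the condition.
F5: fails — Rw4w1 but no z with Rw4z and Rzw1.
Valid on: F2, F4.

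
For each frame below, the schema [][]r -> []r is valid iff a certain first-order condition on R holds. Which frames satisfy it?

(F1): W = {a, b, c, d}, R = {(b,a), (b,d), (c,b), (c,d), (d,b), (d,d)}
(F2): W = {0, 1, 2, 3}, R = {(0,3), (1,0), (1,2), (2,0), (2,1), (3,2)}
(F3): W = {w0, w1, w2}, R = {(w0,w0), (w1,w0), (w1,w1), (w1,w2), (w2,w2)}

The schema corresponds to density: forall x forall y (Rxy -> exists z (Rxz & Rzy)).
(F1): fails — Rba but no z with Rbz and Rza.
(F2): fails — R32 but no z with R3z and Rz2.
(F3): holds.

(F3)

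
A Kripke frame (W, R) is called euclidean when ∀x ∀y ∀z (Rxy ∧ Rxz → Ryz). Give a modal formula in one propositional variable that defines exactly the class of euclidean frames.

A defining formula is ◇ψ → □◇ψ (the 5 axiom).
Suppose ◇ψ→□◇ψ is valid. Take Rxy, Rxz and set V(ψ)={y}. Then ◇ψ at x, so □◇ψ at x, so ◇ψ at z, so some w with Rzw has ψ; w=y, i.e. Rzy. By symmetry of the argument, Ryz.

◇ψ → □◇ψ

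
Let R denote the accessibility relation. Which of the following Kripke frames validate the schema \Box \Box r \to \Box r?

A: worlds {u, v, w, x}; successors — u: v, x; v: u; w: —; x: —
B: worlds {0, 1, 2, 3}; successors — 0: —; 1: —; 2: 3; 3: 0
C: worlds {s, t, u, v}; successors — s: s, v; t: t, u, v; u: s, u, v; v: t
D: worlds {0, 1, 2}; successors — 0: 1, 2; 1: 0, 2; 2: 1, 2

Frame correspondent (Sahlqvist): \forall x \forall y (Rxy \to \exists z (Rxz \wedge Rzy)) — i.e. density.
A: fails — Ruv but no z with Ruz and Rzv.
B: fails — R23 but no z with R2z and Rz3.
C: holds.
D: fails — R10 but no z with R1z and Rz0.

C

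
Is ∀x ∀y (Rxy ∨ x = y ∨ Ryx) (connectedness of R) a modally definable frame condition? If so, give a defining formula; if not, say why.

Any modally definable frame class is closed under disjoint unions.
Take 4 disjoint single-world reflexive frames: each is trivially connected, but their disjoint union has 4 worlds with no edge between distinct components, so it is not connected.
So the class is not modally definable.

Not definable by any modal formula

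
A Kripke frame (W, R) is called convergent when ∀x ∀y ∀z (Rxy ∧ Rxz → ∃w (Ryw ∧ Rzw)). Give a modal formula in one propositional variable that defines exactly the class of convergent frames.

This is convergence; the standard corresponding axiom is .2: ◇□ψ → □◇ψ.
Suppose ◇□ψ→□◇ψ is valid. Take Rxy, Rxz and set V(ψ)={w : Ryw}. Then □ψ at y so ◇□ψ at x, so □◇ψ at x, so ◇ψ at z, giving w with Rzw and Ryw.

◇□ψ → □◇ψ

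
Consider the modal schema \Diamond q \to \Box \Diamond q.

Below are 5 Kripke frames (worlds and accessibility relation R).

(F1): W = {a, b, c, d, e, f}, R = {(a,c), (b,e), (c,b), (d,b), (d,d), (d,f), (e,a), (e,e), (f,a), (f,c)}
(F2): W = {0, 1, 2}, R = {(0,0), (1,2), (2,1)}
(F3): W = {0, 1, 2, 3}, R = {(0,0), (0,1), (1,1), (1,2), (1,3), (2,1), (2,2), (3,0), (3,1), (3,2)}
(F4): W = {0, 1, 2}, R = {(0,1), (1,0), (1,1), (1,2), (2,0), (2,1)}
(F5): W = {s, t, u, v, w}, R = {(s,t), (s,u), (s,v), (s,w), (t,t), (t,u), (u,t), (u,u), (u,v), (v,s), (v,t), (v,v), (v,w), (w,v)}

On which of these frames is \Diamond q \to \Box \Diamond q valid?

The schema corresponds to the Euclidean property: \forall x \forall y \forall z (Rxy \wedge Rxz \to Ryz).
(F1): fails — Rac and Rac but not Rcc.
(F2): fails — R12 and R12 but not R22.
(F3): fails — R01 and R00 but not R10.
(F4): fails — R10 and R10 but not R00.
(F5): fails — Rsv and Rsu but not Rvu.

none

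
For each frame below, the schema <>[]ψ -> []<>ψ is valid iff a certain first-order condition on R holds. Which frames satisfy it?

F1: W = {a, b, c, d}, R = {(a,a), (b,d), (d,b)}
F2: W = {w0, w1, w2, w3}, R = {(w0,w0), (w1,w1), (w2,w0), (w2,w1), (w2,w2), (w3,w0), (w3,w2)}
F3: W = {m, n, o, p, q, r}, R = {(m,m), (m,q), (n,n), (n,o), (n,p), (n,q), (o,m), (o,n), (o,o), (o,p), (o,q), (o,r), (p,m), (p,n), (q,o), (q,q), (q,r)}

F1

The schema corresponds to convergence: forall x forall y forall z (Rxy & Rxz -> exists w (Ryw & Rzw)).
F1: condition met.
F2: fails — Rw2w1 and Rw2w0 but w1 and w0 have no common successor.
F3: fails — Rnq and Rnp but q and p have no common successor.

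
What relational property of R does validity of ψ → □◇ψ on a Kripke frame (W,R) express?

symmetry

This is the B axiom.
It corresponds to symmetry: ∀x ∀y (Rxy → Ryx).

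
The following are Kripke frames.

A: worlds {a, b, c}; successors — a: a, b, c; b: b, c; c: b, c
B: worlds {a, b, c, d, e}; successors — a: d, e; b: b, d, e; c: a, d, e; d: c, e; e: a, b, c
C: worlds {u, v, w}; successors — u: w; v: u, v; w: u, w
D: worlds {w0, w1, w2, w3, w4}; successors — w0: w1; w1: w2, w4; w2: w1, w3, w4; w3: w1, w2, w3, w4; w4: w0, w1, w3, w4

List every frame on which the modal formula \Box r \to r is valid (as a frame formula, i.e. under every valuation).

The schema corresponds to reflexivity: \forall x Rxx.
A: satisfies the condition.
B: fails — world a does not see itself.
C: fails — world u does not see itself.
D: fails — world w0 does not see itself.

A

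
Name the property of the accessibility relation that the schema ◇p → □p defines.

partial functionality

Suppose ◇p→□p is valid. Take Rxy, Rxz and set V(p)={y}. Then ◇p at x, so □p at x, so p at z, i.e. z=y.
Conversely, on a frame with partial functionality the schema holds at every world under every valuation.
Frame condition: ∀x ∀y ∀z (Rxy ∧ Rxz → y = z).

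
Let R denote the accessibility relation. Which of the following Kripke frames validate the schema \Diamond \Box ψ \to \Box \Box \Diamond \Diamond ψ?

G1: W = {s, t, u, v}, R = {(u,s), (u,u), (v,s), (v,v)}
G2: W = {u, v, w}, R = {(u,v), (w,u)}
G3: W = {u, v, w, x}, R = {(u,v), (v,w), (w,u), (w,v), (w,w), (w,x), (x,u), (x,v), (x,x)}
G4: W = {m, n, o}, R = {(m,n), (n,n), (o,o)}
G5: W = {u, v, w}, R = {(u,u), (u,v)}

G4

This is the axiom for a generalized confluence (Geach) condition; its first-order frame correspondent is \forall x \forall y \forall z ((xRy \wedge x R^2 z) \to \exists w (yRw \wedge z R^2 w)).
G1: fails — uRs, uR²s but no w with sRw and sR²w.
G2: fails — wRu, wR²v but no t with uRt and vR²t.
G3: fails — wRu, wR²u but no t with uRt and uR²t.
G4: condition met.
G5: fails — uRu, uR²v but no t with uRt and vR²t.
Valid on: G4.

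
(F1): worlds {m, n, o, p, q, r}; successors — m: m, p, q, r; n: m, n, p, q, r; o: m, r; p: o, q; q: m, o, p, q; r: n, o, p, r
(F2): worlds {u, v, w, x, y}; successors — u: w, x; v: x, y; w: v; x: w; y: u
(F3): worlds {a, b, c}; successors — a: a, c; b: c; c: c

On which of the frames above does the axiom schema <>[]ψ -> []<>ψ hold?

This is the axiom for convergence; its first-order frame correspondent is forall x forall y forall z (Rxy & Rxz -> exists w (Ryw & Rzw)).
(F1): fails — Rqp and Rqo but p and o have no common successor.
(F2): fails — Ruw and Rux but w and x have no common successor.
(F3): ✓.
Valid on: (F3).

(F3)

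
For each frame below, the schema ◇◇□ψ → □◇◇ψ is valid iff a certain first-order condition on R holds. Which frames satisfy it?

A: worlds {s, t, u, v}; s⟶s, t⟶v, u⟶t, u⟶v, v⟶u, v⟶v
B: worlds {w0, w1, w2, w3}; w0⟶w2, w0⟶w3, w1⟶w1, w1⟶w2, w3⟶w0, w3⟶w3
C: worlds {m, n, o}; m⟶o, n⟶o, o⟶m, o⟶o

A, C

The schema corresponds to a generalized confluence (Geach) condition: ∀x ∀y ∀z ((xR²y ∧ xRz) → ∃w (yRw ∧ zR²w)).
A: holds.
B: fails — w0R²w0, w0Rw2 but no w with w0Rw and w2R²w.
C: holds.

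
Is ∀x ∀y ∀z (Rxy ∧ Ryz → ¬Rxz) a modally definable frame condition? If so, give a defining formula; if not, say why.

Modal frame validity is preserved under surjective bounded morphisms.
The 3-cycle (worlds w0,w1,w2 with w0→w1→w2→w0) is intransitive. Mapping every world to a single reflexive point • is a surjective bounded morphism; the reflexive point is not intransitive (R••∧R•• but R••).
So no modal formula (or set of formulas) defines exactly the intransitive frames.

No — not modally definable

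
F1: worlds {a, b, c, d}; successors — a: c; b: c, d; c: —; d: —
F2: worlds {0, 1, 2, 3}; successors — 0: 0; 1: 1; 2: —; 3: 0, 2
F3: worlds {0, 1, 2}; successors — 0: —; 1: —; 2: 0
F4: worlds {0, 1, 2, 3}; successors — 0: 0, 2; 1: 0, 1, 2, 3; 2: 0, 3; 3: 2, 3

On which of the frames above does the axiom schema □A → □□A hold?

F1, F2, F3

Frame correspondent (Sahlqvist): ∀x ∀y ∀z (Rxy ∧ Ryz → Rxz) — i.e. transitivity.
F1: satisfies the condition.
F2: satisfies the condition.
F3: satisfies the condition.
F4: fails — R32 and R20 but not R30.
Valid on: F1, F2, F3.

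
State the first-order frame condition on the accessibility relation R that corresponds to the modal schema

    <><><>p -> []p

forall x forall y forall z ((x R^3 y & xRz) -> exists w (y = w & z = w))

This is a Sahlqvist (Geach-type) schema ◇^3□^0p → □^1◇^0p.
Minimal-valuation argument: fix x; take any y with xR^3y and any z with xR^1z. Set V(p) to the set of worlds R-reachable from y in exactly 0 steps. Then □^0p holds at y, so the antecedent holds at x; validity forces ◇^0p at z, giving a w with zR^0w and yR^0w.
First-order correspondent: forall x forall y forall z ((x R^3 y & xRz) -> exists w (y = w & z = w)).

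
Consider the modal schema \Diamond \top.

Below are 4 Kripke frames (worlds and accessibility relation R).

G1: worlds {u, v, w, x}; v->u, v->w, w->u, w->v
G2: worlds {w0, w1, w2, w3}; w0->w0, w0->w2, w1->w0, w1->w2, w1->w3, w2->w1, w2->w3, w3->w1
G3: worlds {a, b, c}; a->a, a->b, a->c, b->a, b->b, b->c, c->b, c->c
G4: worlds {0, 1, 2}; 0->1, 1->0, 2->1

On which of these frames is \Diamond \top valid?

G2, G3, G4

This is the axiom for seriality; its first-order frame correspondent is \forall x \exists y Rxy.
G1: fails — world u has no successor.
G2: satisfies the condition.
G3: satisfies the condition.
G4: satisfies the condition.
Valid on: G2, G3, G4.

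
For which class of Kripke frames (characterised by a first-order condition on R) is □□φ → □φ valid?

Suppose □□φ→□φ is valid. Take Rxy and set V(φ)={w : xR²w}. Then □□φ at x, so □φ at x, so φ at y, i.e. ∃z(Rxz∧Rzy).
The converse is a direct semantic check.
So the correspondent is density.

Density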